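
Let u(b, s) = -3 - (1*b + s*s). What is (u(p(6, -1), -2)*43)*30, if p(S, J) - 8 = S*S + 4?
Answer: -70950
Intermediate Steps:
p(S, J) = 12 + S² (p(S, J) = 8 + (S*S + 4) = 8 + (S² + 4) = 8 + (4 + S²) = 12 + S²)
u(b, s) = -3 - b - s² (u(b, s) = -3 - (b + s²) = -3 + (-b - s²) = -3 - b - s²)
(u(p(6, -1), -2)*43)*30 = ((-3 - (12 + 6²) - 1*(-2)²)*43)*30 = ((-3 - (12 + 36) - 1*4)*43)*30 = ((-3 - 1*48 - 4)*43)*30 = ((-3 - 48 - 4)*43)*30 = -55*43*30 = -2365*30 = -70950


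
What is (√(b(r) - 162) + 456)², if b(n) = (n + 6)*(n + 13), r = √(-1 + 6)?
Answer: (456 + I*√(79 - 19*√5))² ≈ 2.079e+5 + 5511.0*I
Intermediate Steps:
r = √5 ≈ 2.2361
b(n) = (6 + n)*(13 + n)
(√(b(r) - 162) + 456)² = (√((78 + (√5)² + 19*√5) - 162) + 456)² = (√((78 + 5 + 19*√5) - 162) + 456)² = (√((83 + 19*√5) - 162) + 456)² = (√(-79 + 19*√5) + 456)² = (456 + √(-79 + 19*√5))²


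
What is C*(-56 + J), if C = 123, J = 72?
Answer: 1968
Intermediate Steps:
C*(-56 + J) = 123*(-56 + 72) = 123*16 = 1968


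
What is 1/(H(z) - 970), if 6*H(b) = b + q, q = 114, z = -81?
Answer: -2/1929 ≈ -0.0010368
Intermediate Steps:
H(b) = 19 + b/6 (H(b) = (b + 114)/6 = (114 + b)/6 = 19 + b/6)
1/(H(z) - 970) = 1/((19 + (1/6)*(-81)) - 970) = 1/((19 - 27/2) - 970) = 1/(11/2 - 970) = 1/(-1929/2) = -2/1929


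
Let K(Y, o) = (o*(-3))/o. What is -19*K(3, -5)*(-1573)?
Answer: -89661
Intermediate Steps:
K(Y, o) = -3 (K(Y, o) = (-3*o)/o = -3)
-19*K(3, -5)*(-1573) = -19*(-3)*(-1573) = 57*(-1573) = -89661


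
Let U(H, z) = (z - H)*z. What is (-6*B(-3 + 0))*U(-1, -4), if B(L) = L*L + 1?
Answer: -720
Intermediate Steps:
U(H, z) = z*(z - H)
B(L) = 1 + L**2 (B(L) = L**2 + 1 = 1 + L**2)
(-6*B(-3 + 0))*U(-1, -4) = (-6*(1 + (-3 + 0)**2))*(-4*(-4 - 1*(-1))) = (-6*(1 + (-3)**2))*(-4*(-4 + 1)) = (-6*(1 + 9))*(-4*(-3)) = -6*10*12 = -60*12 = -720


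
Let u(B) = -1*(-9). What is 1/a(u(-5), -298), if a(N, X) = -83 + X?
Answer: -1/381 ≈ -0.0026247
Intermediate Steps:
u(B) = 9
1/a(u(-5), -298) = 1/(-83 - 298) = 1/(-381) = -1/381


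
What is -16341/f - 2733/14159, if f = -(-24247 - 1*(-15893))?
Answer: -254203701/118284286 ≈ -2.1491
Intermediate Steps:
f = 8354 (f = -(-24247 + 15893) = -1*(-8354) = 8354)
-16341/f - 2733/14159 = -16341/8354 - 2733/14159 = -254203701/118284286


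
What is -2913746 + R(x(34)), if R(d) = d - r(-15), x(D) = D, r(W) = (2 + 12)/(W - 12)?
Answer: -78670210/27 ≈ -2.9137e+6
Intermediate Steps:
r(W) = 14/(-12 + W)
R(d) = 14/27 + d (R(d) = d - 14/(-12 - 15) = d - 14/(-27) = d - 14*(-1)/27 = d - 1*(-14/27) = d + 14/27 = 14/27 + d)
-2913746 + R(x(34)) = -2913746 + (14/27 + 34) = -2913746 + 932/27 = -78670210/27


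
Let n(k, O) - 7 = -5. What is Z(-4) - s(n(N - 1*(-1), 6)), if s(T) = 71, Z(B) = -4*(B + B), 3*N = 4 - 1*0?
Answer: -39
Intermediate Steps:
N = 4/3 (N = (4 - 1*0)/3 = (4 + 0)/3 = (⅓)*4 = 4/3 ≈ 1.3333)
n(k, O) = 2 (n(k, O) = 7 - 5 = 2)
Z(B) = -8*B
Z(-4) - s(n(N - 1*(-1), 6)) = -8*(-4) - 1*71 = 32 - 71 = -39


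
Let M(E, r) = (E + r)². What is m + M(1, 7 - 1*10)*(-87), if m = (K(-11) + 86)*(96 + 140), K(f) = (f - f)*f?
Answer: 19948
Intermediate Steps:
K(f) = 0 (K(f) = 0*f = 0)
m = 20296 (m = (0 + 86)*(96 + 140) = 86*236 = 20296)
m + M(1, 7 - 1*10)*(-87) = 20296 + (1 + (7 - 1*10))²*(-87) = 20296 + (1 + (7 - 10))²*(-87) = 20296 + (1 - 3)²*(-87) = 20296 + (-2)²*(-87) = 20296 + 4*(-87) = 20296 - 348 = 19948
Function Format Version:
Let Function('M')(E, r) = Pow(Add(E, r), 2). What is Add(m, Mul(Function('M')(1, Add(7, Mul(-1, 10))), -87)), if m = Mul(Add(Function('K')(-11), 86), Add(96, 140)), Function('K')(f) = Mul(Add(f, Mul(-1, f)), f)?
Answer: 19948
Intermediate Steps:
Function('K')(f) = 0 (Function('K')(f) = Mul(0, f) = 0)
m = 20296 (m = Mul(Add(0, 86), Add(96, 140)) = Mul(86, 236) = 20296)
Add(m, Mul(Function('M')(1, Add(7, Mul(-1, 10))), -87)) = Add(20296, Mul(Pow(Add(1, Add(7, Mul(-1, 10))), 2), -87)) = Add(20296, Mul(Pow(Add(1, Add(7, -10)), 2), -87)) = Add(20296, Mul(Pow(Add(1, -3), 2), -87)) = Add(20296, Mul(Pow(-2, 2), -87)) = Add(20296, Mul(4, -87)) = Add(20296, -348) = 19948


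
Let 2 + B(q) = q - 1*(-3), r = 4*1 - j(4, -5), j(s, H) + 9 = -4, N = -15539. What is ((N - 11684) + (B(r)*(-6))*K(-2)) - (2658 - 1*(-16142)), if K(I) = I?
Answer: -45807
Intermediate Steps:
j(s, H) = -13 (j(s, H) = -9 - 4 = -13)
r = 17 (r = 4*1 - 1*(-13) = 4 + 13 = 17)
B(q) = 1 + q (B(q) = -2 + (q - 1*(-3)) = -2 + (q + 3) = -2 + (3 + q) = 1 + q)
((N - 11684) + (B(r)*(-6))*K(-2)) - (2658 - 1*(-16142)) = ((-15539 - 11684) + ((1 + 17)*(-6))*(-2)) - (2658 - 1*(-16142)) = (-27223 + (18*(-6))*(-2)) - (2658 + 16142) = (-27223 - 108*(-2)) - 1*18800 = (-27223 + 216) - 18800 = -27007 - 18800 = -45807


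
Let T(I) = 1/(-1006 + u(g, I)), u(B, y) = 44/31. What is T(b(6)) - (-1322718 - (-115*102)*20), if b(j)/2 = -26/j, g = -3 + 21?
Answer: 33886170725/31142 ≈ 1.0881e+6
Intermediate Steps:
g = 18
u(B, y) = 44/31 (u(B, y) = 44*(1/31) = 44/31)
b(j) = -52/j (b(j) = 2*(-26/j) = -52/j)
T(I) = -31/31142 (T(I) = 1/(-1006 + 44/31) = 1/(-31142/31) = -31/31142)
T(b(6)) - (-1322718 - (-115*102)*20) = -31/31142 - (-1322718 - (-115*102)*20) = -31/31142 - (-1322718 - (-11730)*20) = -31/31142 - (-1322718 - 1*(-234600)) = -31/31142 - (-1322718 + 234600) = -31/31142 - 1*(-1088118) = -31/31142 + 1088118 = 33886170725/31142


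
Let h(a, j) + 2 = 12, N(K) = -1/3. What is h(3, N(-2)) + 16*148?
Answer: 2378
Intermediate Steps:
N(K) = -⅓ (N(K) = -1*⅓ = -⅓)
h(a, j) = 10 (h(a, j) = -2 + 12 = 10)
h(3, N(-2)) + 16*148 = 10 + 16*148 = 10 + 2368 = 2378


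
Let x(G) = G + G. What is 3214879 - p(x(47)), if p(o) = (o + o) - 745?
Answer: 3215436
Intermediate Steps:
x(G) = 2*G
p(o) = -745 + 2*o (p(o) = 2*o - 745 = -745 + 2*o)
3214879 - p(x(47)) = 3214879 - (-745 + 2*(2*47)) = 3214879 - (-745 + 2*94) = 3214879 - (-745 + 188) = 3214879 - 1*(-557) = 3214879 + 557 = 3215436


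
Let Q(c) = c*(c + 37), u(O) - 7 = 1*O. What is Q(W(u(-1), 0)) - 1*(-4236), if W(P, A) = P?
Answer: 4494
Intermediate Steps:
u(O) = 7 + O (u(O) = 7 + 1*O = 7 + O)
Q(c) = c*(37 + c)
Q(W(u(-1), 0)) - 1*(-4236) = (7 - 1)*(37 + (7 - 1)) - 1*(-4236) = 6*(37 + 6) + 4236 = 6*43 + 4236 = 258 + 4236 = 4494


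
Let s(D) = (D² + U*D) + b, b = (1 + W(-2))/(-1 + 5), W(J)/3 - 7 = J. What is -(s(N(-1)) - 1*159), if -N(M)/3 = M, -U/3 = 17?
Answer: 299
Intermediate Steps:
U = -51 (U = -3*17 = -51)
W(J) = 21 + 3*J
b = 4 (b = (1 + (21 + 3*(-2)))/(-1 + 5) = (1 + (21 - 6))/4 = (1 + 15)*(¼) = 16*(¼) = 4)
N(M) = -3*M
s(D) = 4 + D² - 51*D (s(D) = (D² - 51*D) + 4 = 4 + D² - 51*D)
-(s(N(-1)) - 1*159) = -((4 + (-3*(-1))² - (-153)*(-1)) - 1*159) = -((4 + 3² - 51*3) - 159) = -((4 + 9 - 153) - 159) = -(-140 - 159) = -1*(-299) = 299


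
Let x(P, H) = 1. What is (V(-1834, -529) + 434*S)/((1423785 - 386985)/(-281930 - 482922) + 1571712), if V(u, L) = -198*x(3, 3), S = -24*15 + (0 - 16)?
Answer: -15620381183/150265753728 ≈ -0.10395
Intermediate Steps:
S = -376 (S = -360 - 16 = -376)
V(u, L) = -198 (V(u, L) = -198*1 = -198)
(V(-1834, -529) + 434*S)/((1423785 - 386985)/(-281930 - 482922) + 1571712) = (-198 + 434*(-376))/((1423785 - 386985)/(-281930 - 482922) + 1571712) = (-198 - 163184)/(1036800/(-764852) + 1571712) = -163382/(1036800*(-1/764852) + 1571712) = -163382/(-259200/191213 + 1571712) = -163382/300531507456/191213 = -163382*191213/300531507456 = -15620381183/150265753728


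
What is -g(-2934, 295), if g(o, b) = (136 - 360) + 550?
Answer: -326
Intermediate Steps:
g(o, b) = 326 (g(o, b) = -224 + 550 = 326)
-g(-2934, 295) = -1*326 = -326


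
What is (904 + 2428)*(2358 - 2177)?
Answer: 603092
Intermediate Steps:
(904 + 2428)*(2358 - 2177) = 3332*181 = 603092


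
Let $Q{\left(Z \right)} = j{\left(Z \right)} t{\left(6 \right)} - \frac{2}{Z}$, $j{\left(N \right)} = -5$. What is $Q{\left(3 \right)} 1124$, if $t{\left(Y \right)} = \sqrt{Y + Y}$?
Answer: $- \frac{2248}{3} - 11240 \sqrt{3} \approx -20218.0$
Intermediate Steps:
$t{\left(Y \right)} = \sqrt{2} \sqrt{Y}$ ($t{\left(Y \right)} = \sqrt{2 Y} = \sqrt{2} \sqrt{Y}$)
$Q{\left(Z \right)} = - 10 \sqrt{3} - \frac{2}{Z}$ ($Q{\left(Z \right)} = - 5 \sqrt{2} \sqrt{6} - \frac{2}{Z} = - 5 \cdot 2 \sqrt{3} - \frac{2}{Z} = - 10 \sqrt{3} - \frac{2}{Z}$)
$Q{\left(3 \right)} 1124 = \left(- 10 \sqrt{3} - \frac{2}{3}\right) 1124 = \left(- \frac{2}{3} - 10 \sqrt{3}\right) 1124 = - \frac{2248}{3} - 11240 \sqrt{3}$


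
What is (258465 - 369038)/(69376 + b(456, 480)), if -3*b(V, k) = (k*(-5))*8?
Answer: -110573/75776 ≈ -1.4592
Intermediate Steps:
b(V, k) = 40*k/3 (b(V, k) = -k*(-5)*8/3 = -(-5*k)*8/3 = -(-40)*k/3 = 40*k/3)
(258465 - 369038)/(69376 + b(456, 480)) = (258465 - 369038)/(69376 + (40/3)*480) = -110573/(69376 + 6400) = -110573/75776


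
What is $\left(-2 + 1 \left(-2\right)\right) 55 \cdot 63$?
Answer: $-13860$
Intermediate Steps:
$\left(-2 + 1 \left(-2\right)\right) 55 \cdot 63 = \left(-2 - 2\right) 55 \cdot 63 = \left(-4\right) 55 \cdot 63 = \left(-220\right) 63 = -13860$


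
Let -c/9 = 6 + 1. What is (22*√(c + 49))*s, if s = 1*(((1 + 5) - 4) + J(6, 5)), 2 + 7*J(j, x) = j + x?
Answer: 506*I*√14/7 ≈ 270.47*I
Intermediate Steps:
J(j, x) = -2/7 + j/7 + x/7 (J(j, x) = -2/7 + (j + x)/7 = -2/7 + (j/7 + x/7) = -2/7 + j/7 + x/7)
c = -63 (c = -9*(6 + 1) = -9*7 = -63)
s = 23/7 (s = 1*(((1 + 5) - 4) + (-2/7 + (⅐)*6 + (⅐)*5)) = 1*((6 - 4) + (-2/7 + 6/7 + 5/7)) = 1*(2 + 9/7) = 1*(23/7) = 23/7 ≈ 3.2857)
(22*√(c + 49))*s = (22*√(-63 + 49))*(23/7) = (22*√(-14))*(23/7) = (22*(I*√14))*(23/7) = (22*I*√14)*(23/7) = 506*I*√14/7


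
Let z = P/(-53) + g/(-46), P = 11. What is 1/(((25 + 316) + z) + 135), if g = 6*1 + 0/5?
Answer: 1219/579832 ≈ 0.0021023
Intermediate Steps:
g = 6 (g = 6 + 0*(1/5) = 6 + 0 = 6)
z = -412/1219 (z = 11/(-53) + 6/(-46) = 11*(-1/53) + 6*(-1/46) = -11/53 - 3/23 = -412/1219 ≈ -0.33798)
1/(((25 + 316) + z) + 135) = 1/(((25 + 316) - 412/1219) + 135) = 1/((341 - 412/1219) + 135) = 1/(415267/1219 + 135) = 1/(579832/1219) = 1219/579832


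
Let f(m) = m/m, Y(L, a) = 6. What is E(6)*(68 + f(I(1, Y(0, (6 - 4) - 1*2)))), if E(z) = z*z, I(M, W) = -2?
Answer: 2484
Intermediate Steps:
E(z) = z²
f(m) = 1
E(6)*(68 + f(I(1, Y(0, (6 - 4) - 1*2)))) = 6²*(68 + 1) = 36*69 = 2484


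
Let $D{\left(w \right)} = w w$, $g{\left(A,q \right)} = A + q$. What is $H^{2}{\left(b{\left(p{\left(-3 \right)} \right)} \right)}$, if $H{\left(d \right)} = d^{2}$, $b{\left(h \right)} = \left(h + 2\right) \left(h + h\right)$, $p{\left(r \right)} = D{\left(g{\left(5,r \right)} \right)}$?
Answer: $5308416$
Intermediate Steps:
$D{\left(w \right)} = w^{2}$
$p{\left(r \right)} = \left(5 + r\right)^{2}$
$b{\left(h \right)} = 2 h \left(2 + h\right)$ ($b{\left(h \right)} = \left(2 + h\right) 2 h = 2 h \left(2 + h\right)$)
$H^{2}{\left(b{\left(p{\left(-3 \right)} \right)} \right)} = \left(\left(2 \left(5 - 3\right)^{2} \left(2 + \left(5 - 3\right)^{2}\right)\right)^{2}\right)^{2} = \left(\left(2 \cdot 2^{2} \left(2 + 2^{2}\right)\right)^{2}\right)^{2} = \left(\left(2 \cdot 4 \left(2 + 4\right)\right)^{2}\right)^{2} = \left(\left(2 \cdot 4 \cdot 6\right)^{2}\right)^{2} = \left(48^{2}\right)^{2} = 2304^{2} = 5308416$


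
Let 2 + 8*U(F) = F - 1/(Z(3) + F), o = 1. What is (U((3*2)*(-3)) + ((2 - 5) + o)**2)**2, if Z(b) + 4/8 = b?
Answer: 34969/15376 ≈ 2.2743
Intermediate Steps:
Z(b) = -1/2 + b
U(F) = -1/4 - 1/(8*(5/2 + F)) + F/8 (U(F) = -1/4 + (F - 1/((-1/2 + 3) + F))/8 = -1/4 + (F - 1/(5/2 + F))/8 = -1/4 + (-1/(8*(5/2 + F)) + F/8) = -1/4 - 1/(8*(5/2 + F)) + F/8)
(U((3*2)*(-3)) + ((2 - 5) + o)**2)**2 = ((-12 + (3*2)*(-3) + 2*((3*2)*(-3))**2)/(8*(5 + 2*((3*2)*(-3)))) + ((2 - 5) + 1)**2)**2 = ((-12 + 6*(-3) + 2*(6*(-3))**2)/(8*(5 + 2*(6*(-3)))) + (-3 + 1)**2)**2 = ((-12 - 18 + 2*(-18)**2)/(8*(5 + 2*(-18))) + (-2)**2)**2 = ((-12 - 18 + 2*324)/(8*(5 - 36)) + 4)**2 = ((1/8)*(-12 - 18 + 648)/(-31) + 4)**2 = ((1/8)*(-1/31)*618 + 4)**2 = (-309/124 + 4)**2 = (187/124)**2 = 34969/15376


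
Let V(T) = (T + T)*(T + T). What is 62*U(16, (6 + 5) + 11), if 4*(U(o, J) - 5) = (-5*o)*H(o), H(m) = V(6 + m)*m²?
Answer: -614563530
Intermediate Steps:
V(T) = 4*T² (V(T) = (2*T)*(2*T) = 4*T²)
H(m) = 4*m²*(6 + m)² (H(m) = (4*(6 + m)²)*m² = 4*m²*(6 + m)²)
U(o, J) = 5 - 5*o³*(6 + o)² (U(o, J) = 5 + ((-5*o)*(4*o²*(6 + o)²))/4 = 5 + (-20*o³*(6 + o)²)/4 = 5 - 5*o³*(6 + o)²)
62*U(16, (6 + 5) + 11) = 62*(5 - 5*16³*(6 + 16)²) = 62*(5 - 5*4096*22²) = 62*(5 - 5*4096*484) = 62*(5 - 9912320) = 62*(-9912315) = -614563530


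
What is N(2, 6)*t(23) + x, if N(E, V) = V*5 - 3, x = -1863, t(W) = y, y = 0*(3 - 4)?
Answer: -1863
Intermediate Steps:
y = 0 (y = 0*(-1) = 0)
t(W) = 0
N(E, V) = -3 + 5*V (N(E, V) = 5*V - 3 = -3 + 5*V)
N(2, 6)*t(23) + x = (-3 + 5*6)*0 - 1863 = (-3 + 30)*0 - 1863 = 27*0 - 1863 = 0 - 1863 = -1863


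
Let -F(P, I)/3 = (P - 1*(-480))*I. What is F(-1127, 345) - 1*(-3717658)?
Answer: 4387303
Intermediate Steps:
F(P, I) = -3*I*(480 + P) (F(P, I) = -3*(P - 1*(-480))*I = -3*(P + 480)*I = -3*(480 + P)*I = -3*I*(480 + P))
F(-1127, 345) - 1*(-3717658) = -3*345*(480 - 1127) - 1*(-3717658) = -3*345*(-647) + 3717658 = 669645 + 3717658 = 4387303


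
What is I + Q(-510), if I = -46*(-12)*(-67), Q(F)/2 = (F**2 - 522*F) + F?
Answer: 1014636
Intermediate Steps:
Q(F) = -1042*F + 2*F**2 (Q(F) = 2*((F**2 - 522*F) + F) = 2*(F**2 - 521*F) = -1042*F + 2*F**2)
I = -36984 (I = 552*(-67) = -36984)
I + Q(-510) = -36984 + 2*(-510)*(-521 - 510) = -36984 + 2*(-510)*(-1031) = -36984 + 1051620 = 1014636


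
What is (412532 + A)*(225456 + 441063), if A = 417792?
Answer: 553426722156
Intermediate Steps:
(412532 + A)*(225456 + 441063) = (412532 + 417792)*(225456 + 441063) = 830324*666519 = 553426722156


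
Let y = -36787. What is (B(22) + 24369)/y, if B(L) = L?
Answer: -24391/36787 ≈ -0.66303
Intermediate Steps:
(B(22) + 24369)/y = (22 + 24369)/(-36787) = 24391*(-1/36787) = -24391/36787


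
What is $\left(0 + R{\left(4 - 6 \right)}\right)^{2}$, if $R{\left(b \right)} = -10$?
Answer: $100$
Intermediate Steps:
$\left(0 + R{\left(4 - 6 \right)}\right)^{2} = \left(0 - 10\right)^{2} = \left(-10\right)^{2} = 100$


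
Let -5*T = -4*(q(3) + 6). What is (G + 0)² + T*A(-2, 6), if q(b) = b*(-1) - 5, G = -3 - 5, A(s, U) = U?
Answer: 272/5 ≈ 54.400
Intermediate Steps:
G = -8
q(b) = -5 - b (q(b) = -b - 5 = -5 - b)
T = -8/5 (T = -(-4)*((-5 - 1*3) + 6)/5 = -(-4)*((-5 - 3) + 6)/5 = -(-4)*(-8 + 6)/5 = -(-4)*(-2)/5 = -⅕*8 = -8/5 ≈ -1.6000)
(G + 0)² + T*A(-2, 6) = (-8 + 0)² - 8/5*6 = (-8)² - 48/5 = 64 - 48/5 = 272/5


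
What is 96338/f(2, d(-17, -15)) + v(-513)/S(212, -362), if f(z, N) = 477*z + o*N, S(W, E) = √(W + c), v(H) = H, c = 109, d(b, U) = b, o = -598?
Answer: 48169/5560 - 171*√321/107 ≈ -19.969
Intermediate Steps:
S(W, E) = √(109 + W) (S(W, E) = √(W + 109) = √(109 + W))
f(z, N) = -598*N + 477*z (f(z, N) = 477*z - 598*N = -598*N + 477*z)
96338/f(2, d(-17, -15)) + v(-513)/S(212, -362) = 96338/(-598*(-17) + 477*2) - 513/√(109 + 212) = 96338/(10166 + 954) - 513*√321/321 = 96338/11120 - 171*√321/107 = 96338*(1/11120) - 171*√321/107 = 48169/5560 - 171*√321/107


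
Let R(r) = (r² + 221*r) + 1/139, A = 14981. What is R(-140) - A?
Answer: -3658618/139 ≈ -26321.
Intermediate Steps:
R(r) = 1/139 + r² + 221*r (R(r) = (r² + 221*r) + 1/139 = 1/139 + r² + 221*r)
R(-140) - A = (1/139 + (-140)² + 221*(-140)) - 1*14981 = (1/139 + 19600 - 30940) - 14981 = -1576259/139 - 14981 = -3658618/139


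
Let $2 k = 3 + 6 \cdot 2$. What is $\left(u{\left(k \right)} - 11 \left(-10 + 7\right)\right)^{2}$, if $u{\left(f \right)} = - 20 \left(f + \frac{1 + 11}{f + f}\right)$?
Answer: $17689$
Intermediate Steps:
$k = \frac{15}{2}$ ($k = \frac{3 + 6 \cdot 2}{2} = \frac{3 + 12}{2} = \frac{1}{2} \cdot 15 = \frac{15}{2} \approx 7.5$)
$u{\left(f \right)} = - \frac{120}{f} - 20 f$ ($u{\left(f \right)} = - 20 \left(f + \frac{12}{2 f}\right) = - 20 \left(f + 12 \frac{1}{2 f}\right) = - 20 \left(f + \frac{6}{f}\right) = - \frac{120}{f} - 20 f$)
$\left(u{\left(k \right)} - 11 \left(-10 + 7\right)\right)^{2} = \left(\left(- \frac{120}{\frac{15}{2}} - 150\right) - 11 \left(-10 + 7\right)\right)^{2} = \left(\left(\left(-120\right) \frac{2}{15} - 150\right) - -33\right)^{2} = \left(\left(-16 - 150\right) + 33\right)^{2} = \left(-166 + 33\right)^{2} = \left(-133\right)^{2} = 17689$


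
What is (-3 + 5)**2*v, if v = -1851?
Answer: -7404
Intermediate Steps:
(-3 + 5)**2*v = (-3 + 5)**2*(-1851) = 2**2*(-1851) = 4*(-1851) = -7404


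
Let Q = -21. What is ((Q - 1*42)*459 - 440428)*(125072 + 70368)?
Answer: -91728786800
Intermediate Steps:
((Q - 1*42)*459 - 440428)*(125072 + 70368) = ((-21 - 1*42)*459 - 440428)*(125072 + 70368) = ((-21 - 42)*459 - 440428)*195440 = (-63*459 - 440428)*195440 = (-28917 - 440428)*195440 = -469345*195440 = -91728786800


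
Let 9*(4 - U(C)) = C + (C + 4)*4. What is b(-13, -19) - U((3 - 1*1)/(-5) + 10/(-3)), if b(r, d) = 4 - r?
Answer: 343/27 ≈ 12.704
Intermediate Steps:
U(C) = 20/9 - 5*C/9 (U(C) = 4 - (C + (C + 4)*4)/9 = 4 - (C + (4 + C)*4)/9 = 4 - (C + (16 + 4*C))/9 = 4 - (16 + 5*C)/9 = 4 + (-16/9 - 5*C/9) = 20/9 - 5*C/9)
b(-13, -19) - U((3 - 1*1)/(-5) + 10/(-3)) = (4 - 1*(-13)) - (20/9 - 5*((3 - 1*1)/(-5) + 10/(-3))/9) = (4 + 13) - (20/9 - 5*((3 - 1)*(-⅕) + 10*(-⅓))/9) = 17 - (20/9 - 5*(2*(-⅕) - 10/3)/9) = 17 - (20/9 - 5*(-⅖ - 10/3)/9) = 17 - (20/9 - 5/9*(-56/15)) = 17 - (20/9 + 56/27) = 17 - 1*116/27 = 17 - 116/27 = 343/27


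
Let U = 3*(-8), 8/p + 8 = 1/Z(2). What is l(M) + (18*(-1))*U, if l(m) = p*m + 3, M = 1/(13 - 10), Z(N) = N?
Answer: 19559/45 ≈ 434.64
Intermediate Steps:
M = ⅓ (M = 1/3 = ⅓ ≈ 0.33333)
p = -16/15 (p = 8/(-8 + 1/2) = 8/(-8 + ½) = 8/(-15/2) = 8*(-2/15) = -16/15 ≈ -1.0667)
U = -24
l(m) = 3 - 16*m/15 (l(m) = -16*m/15 + 3 = 3 - 16*m/15)
l(M) + (18*(-1))*U = (3 - 16/15*⅓) + (18*(-1))*(-24) = (3 - 16/45) - 18*(-24) = 119/45 + 432 = 19559/45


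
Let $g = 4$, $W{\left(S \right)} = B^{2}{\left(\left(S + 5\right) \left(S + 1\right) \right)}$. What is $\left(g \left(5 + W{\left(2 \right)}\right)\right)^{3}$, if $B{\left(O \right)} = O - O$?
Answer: $8000$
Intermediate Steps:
$B{\left(O \right)} = 0$
$W{\left(S \right)} = 0$ ($W{\left(S \right)} = 0^{2} = 0$)
$\left(g \left(5 + W{\left(2 \right)}\right)\right)^{3} = \left(4 \left(5 + 0\right)\right)^{3} = \left(4 \cdot 5\right)^{3} = 20^{3} = 8000$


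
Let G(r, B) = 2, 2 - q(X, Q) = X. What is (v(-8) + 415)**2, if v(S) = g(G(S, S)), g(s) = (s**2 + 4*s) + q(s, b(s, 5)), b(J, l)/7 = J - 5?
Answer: 182329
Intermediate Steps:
b(J, l) = -35 + 7*J (b(J, l) = 7*(J - 5) = 7*(-5 + J) = -35 + 7*J)
q(X, Q) = 2 - X
g(s) = 2 + s**2 + 3*s (g(s) = (s**2 + 4*s) + (2 - s) = 2 + s**2 + 3*s)
v(S) = 12 (v(S) = 2 + 2**2 + 3*2 = 2 + 4 + 6 = 12)
(v(-8) + 415)**2 = (12 + 415)**2 = 427**2 = 182329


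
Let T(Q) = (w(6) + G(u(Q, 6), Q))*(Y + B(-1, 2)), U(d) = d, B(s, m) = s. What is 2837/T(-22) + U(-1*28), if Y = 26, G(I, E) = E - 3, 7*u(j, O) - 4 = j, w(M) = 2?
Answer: -18937/575 ≈ -32.934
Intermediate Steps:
u(j, O) = 4/7 + j/7
G(I, E) = -3 + E
T(Q) = -25 + 25*Q (T(Q) = (2 + (-3 + Q))*(26 - 1) = (-1 + Q)*25 = -25 + 25*Q)
2837/T(-22) + U(-1*28) = 2837/(-25 + 25*(-22)) - 1*28 = 2837/(-25 - 550) - 28 = 2837/(-575) - 28 = 2837*(-1/575) - 28 = -2837/575 - 28 = -18937/575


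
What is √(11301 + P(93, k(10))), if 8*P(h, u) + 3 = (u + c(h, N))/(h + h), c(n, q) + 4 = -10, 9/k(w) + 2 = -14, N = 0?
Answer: √25021189371/1488 ≈ 106.30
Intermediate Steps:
k(w) = -9/16 (k(w) = 9/(-2 - 14) = 9/(-16) = 9*(-1/16) = -9/16)
c(n, q) = -14 (c(n, q) = -4 - 10 = -14)
P(h, u) = -3/8 + (-14 + u)/(16*h) (P(h, u) = -3/8 + ((u - 14)/(h + h))/8 = -3/8 + ((-14 + u)/((2*h)))/8 = -3/8 + ((-14 + u)*(1/(2*h)))/8 = -3/8 + ((-14 + u)/(2*h))/8 = -3/8 + (-14 + u)/(16*h))
√(11301 + P(93, k(10))) = √(11301 + (1/16)*(-14 - 9/16 - 6*93)/93) = √(11301 + (1/16)*(1/93)*(-14 - 9/16 - 558)) = √(11301 + (1/16)*(1/93)*(-9161/16)) = √(11301 - 9161/23808) = √(269045047/23808) = √25021189371/1488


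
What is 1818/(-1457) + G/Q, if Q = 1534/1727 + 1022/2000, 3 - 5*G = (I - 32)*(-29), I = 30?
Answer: -32071820546/3520836129 ≈ -9.1091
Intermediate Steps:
G = -11 (G = ⅗ - (30 - 32)*(-29)/5 = ⅗ - (-2)*(-29)/5 = ⅗ - ⅕*58 = ⅗ - 58/5 = -11)
Q = 2416497/1727000 (Q = 1534*(1/1727) + 1022*(1/2000) = 1534/1727 + 511/1000 = 2416497/1727000 ≈ 1.3992)
1818/(-1457) + G/Q = 1818/(-1457) - 11/2416497/1727000 = 1818*(-1/1457) - 11*1727000/2416497 = -1818/1457 - 18997000/2416497 = -32071820546/3520836129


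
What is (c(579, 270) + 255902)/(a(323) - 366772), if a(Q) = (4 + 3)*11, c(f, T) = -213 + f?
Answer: -256268/366695 ≈ -0.69886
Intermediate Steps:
a(Q) = 77 (a(Q) = 7*11 = 77)
(c(579, 270) + 255902)/(a(323) - 366772) = ((-213 + 579) + 255902)/(77 - 366772) = (366 + 255902)/(-366695) = 256268*(-1/366695) = -256268/366695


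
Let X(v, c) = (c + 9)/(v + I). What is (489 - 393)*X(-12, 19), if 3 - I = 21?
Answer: -448/5 ≈ -89.600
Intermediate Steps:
I = -18 (I = 3 - 1*21 = 3 - 21 = -18)
X(v, c) = (9 + c)/(-18 + v) (X(v, c) = (c + 9)/(v - 18) = (9 + c)/(-18 + v))
(489 - 393)*X(-12, 19) = (489 - 393)*((9 + 19)/(-18 - 12)) = 96*(28/(-30)) = 96*(-1/30*28) = 96*(-14/15) = -448/5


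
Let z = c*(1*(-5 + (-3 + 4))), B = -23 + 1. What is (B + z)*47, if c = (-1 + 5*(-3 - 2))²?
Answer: -128122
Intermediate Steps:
B = -22
c = 676 (c = (-1 + 5*(-5))² = (-1 - 25)² = (-26)² = 676)
z = -2704 (z = 676*(1*(-5 + (-3 + 4))) = 676*(1*(-5 + 1)) = 676*(1*(-4)) = 676*(-4) = -2704)
(B + z)*47 = (-22 - 2704)*47 = -2726*47 = -128122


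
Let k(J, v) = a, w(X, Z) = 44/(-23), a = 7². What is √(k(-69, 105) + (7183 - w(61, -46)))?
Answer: 2*√956685/23 ≈ 85.052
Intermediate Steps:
a = 49
w(X, Z) = -44/23 (w(X, Z) = 44*(-1/23) = -44/23)
k(J, v) = 49
√(k(-69, 105) + (7183 - w(61, -46))) = √(49 + (7183 - 1*(-44/23))) = √(49 + (7183 + 44/23)) = √(49 + 165253/23) = √(166380/23) = 2*√956685/23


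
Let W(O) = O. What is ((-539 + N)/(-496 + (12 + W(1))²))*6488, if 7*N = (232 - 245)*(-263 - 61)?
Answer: -2848232/2289 ≈ -1244.3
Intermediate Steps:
N = 4212/7 (N = ((232 - 245)*(-263 - 61))/7 = (-13*(-324))/7 = (⅐)*4212 = 4212/7 ≈ 601.71)
((-539 + N)/(-496 + (12 + W(1))²))*6488 = ((-539 + 4212/7)/(-496 + (12 + 1)²))*6488 = (439/(7*(-496 + 13²)))*6488 = (439/(7*(-496 + 169)))*6488 = ((439/7)/(-327))*6488 = ((439/7)*(-1/327))*6488 = -439/2289*6488 = -2848232/2289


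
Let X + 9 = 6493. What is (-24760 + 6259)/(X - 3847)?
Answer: -6167/879 ≈ -7.0159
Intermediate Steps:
X = 6484 (X = -9 + 6493 = 6484)
(-24760 + 6259)/(X - 3847) = (-24760 + 6259)/(6484 - 3847) = -18501/2637 = -18501*1/2637 = -6167/879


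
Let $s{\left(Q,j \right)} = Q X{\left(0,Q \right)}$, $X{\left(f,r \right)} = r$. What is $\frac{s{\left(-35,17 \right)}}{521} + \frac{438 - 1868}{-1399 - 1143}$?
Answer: $\frac{1929490}{662191} \approx 2.9138$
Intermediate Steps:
$s{\left(Q,j \right)} = Q^{2}$ ($s{\left(Q,j \right)} = Q Q = Q^{2}$)
$\frac{s{\left(-35,17 \right)}}{521} + \frac{438 - 1868}{-1399 - 1143} = \frac{\left(-35\right)^{2}}{521} + \frac{438 - 1868}{-1399 - 1143} = 1225 \cdot \frac{1}{521} - \frac{1430}{-2542} = \frac{1225}{521} - - \frac{715}{1271} = \frac{1225}{521} + \frac{715}{1271} = \frac{1929490}{662191}$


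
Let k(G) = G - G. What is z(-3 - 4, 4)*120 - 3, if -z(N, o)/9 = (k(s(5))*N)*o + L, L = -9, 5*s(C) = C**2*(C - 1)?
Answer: 9717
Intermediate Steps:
s(C) = C**2*(-1 + C)/5 (s(C) = (C**2*(C - 1))/5 = (C**2*(-1 + C))/5 = C**2*(-1 + C)/5)
k(G) = 0
z(N, o) = 81 (z(N, o) = -9*((0*N)*o - 9) = -9*(0*o - 9) = -9*(0 - 9) = -9*(-9) = 81)
z(-3 - 4, 4)*120 - 3 = 81*120 - 3 = 9720 - 3 = 9717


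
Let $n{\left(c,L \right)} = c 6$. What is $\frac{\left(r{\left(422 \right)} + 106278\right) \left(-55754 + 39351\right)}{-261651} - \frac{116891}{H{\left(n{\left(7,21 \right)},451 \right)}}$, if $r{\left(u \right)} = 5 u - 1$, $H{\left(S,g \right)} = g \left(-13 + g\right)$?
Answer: $\frac{2855013713699}{420211506} \approx 6794.2$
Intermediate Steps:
$n{\left(c,L \right)} = 6 c$
$r{\left(u \right)} = -1 + 5 u$
$\frac{\left(r{\left(422 \right)} + 106278\right) \left(-55754 + 39351\right)}{-261651} - \frac{116891}{H{\left(n{\left(7,21 \right)},451 \right)}} = \frac{\left(\left(-1 + 5 \cdot 422\right) + 106278\right) \left(-55754 + 39351\right)}{-261651} - \frac{116891}{451 \left(-13 + 451\right)} = \left(\left(-1 + 2110\right) + 106278\right) \left(-16403\right) \left(- \frac{1}{261651}\right) - \frac{116891}{451 \cdot 438} = \left(2109 + 106278\right) \left(-16403\right) \left(- \frac{1}{261651}\right) - \frac{116891}{197538} = 108387 \left(-16403\right) \left(- \frac{1}{261651}\right) - \frac{2851}{4818} = \left(-1777871961\right) \left(- \frac{1}{261651}\right) - \frac{2851}{4818} = \frac{592623987}{87217} - \frac{2851}{4818} = \frac{2855013713699}{420211506}$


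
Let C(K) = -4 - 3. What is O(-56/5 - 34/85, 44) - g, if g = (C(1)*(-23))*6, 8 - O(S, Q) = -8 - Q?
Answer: -906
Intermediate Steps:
C(K) = -7
O(S, Q) = 16 + Q (O(S, Q) = 8 - (-8 - Q) = 8 + (8 + Q) = 16 + Q)
g = 966 (g = -7*(-23)*6 = 161*6 = 966)
O(-56/5 - 34/85, 44) - g = (16 + 44) - 1*966 = 60 - 966 = -906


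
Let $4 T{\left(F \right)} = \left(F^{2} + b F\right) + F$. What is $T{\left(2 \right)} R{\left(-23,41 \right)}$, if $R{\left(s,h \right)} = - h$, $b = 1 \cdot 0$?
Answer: $- \frac{123}{2} \approx -61.5$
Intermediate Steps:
$b = 0$
$T{\left(F \right)} = \frac{F}{4} + \frac{F^{2}}{4}$ ($T{\left(F \right)} = \frac{\left(F^{2} + 0 F\right) + F}{4} = \frac{\left(F^{2} + 0\right) + F}{4} = \frac{F^{2} + F}{4} = \frac{F + F^{2}}{4} = \frac{F}{4} + \frac{F^{2}}{4}$)
$T{\left(2 \right)} R{\left(-23,41 \right)} = \frac{1}{4} \cdot 2 \left(1 + 2\right) \left(\left(-1\right) 41\right) = \frac{1}{4} \cdot 2 \cdot 3 \left(-41\right) = \frac{3}{2} \left(-41\right) = - \frac{123}{2}$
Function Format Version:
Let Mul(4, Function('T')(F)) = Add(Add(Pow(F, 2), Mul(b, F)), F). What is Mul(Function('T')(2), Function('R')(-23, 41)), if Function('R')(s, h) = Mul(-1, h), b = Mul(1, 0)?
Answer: Rational(-123, 2) ≈ -61.500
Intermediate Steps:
b = 0
Function('T')(F) = Add(Mul(Rational(1, 4), F), Mul(Rational(1, 4), Pow(F, 2))) (Function('T')(F) = Mul(Rational(1, 4), Add(Add(Pow(F, 2), Mul(0, F)), F)) = Mul(Rational(1, 4), Add(Add(Pow(F, 2), 0), F)) = Mul(Rational(1, 4), Add(Pow(F, 2), F)) = Mul(Rational(1, 4), Add(F, Pow(F, 2))) = Add(Mul(Rational(1, 4), F), Mul(Rational(1, 4), Pow(F, 2))))
Mul(Function('T')(2), Function('R')(-23, 41)) = Mul(Mul(Rational(1, 4), 2, Add(1, 2)), Mul(-1, 41)) = Mul(Mul(Rational(1, 4), 2, 3), -41) = Mul(Rational(3, 2), -41) = Rational(-123, 2)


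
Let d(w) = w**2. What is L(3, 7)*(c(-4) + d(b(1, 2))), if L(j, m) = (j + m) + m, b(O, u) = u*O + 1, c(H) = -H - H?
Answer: 289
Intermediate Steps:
c(H) = -2*H
b(O, u) = 1 + O*u (b(O, u) = O*u + 1 = 1 + O*u)
L(j, m) = j + 2*m
L(3, 7)*(c(-4) + d(b(1, 2))) = (3 + 2*7)*(-2*(-4) + (1 + 1*2)**2) = (3 + 14)*(8 + (1 + 2)**2) = 17*(8 + 3**2) = 17*(8 + 9) = 17*17 = 289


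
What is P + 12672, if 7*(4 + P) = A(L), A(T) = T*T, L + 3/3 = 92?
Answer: 13851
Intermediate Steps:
L = 91 (L = -1 + 92 = 91)
A(T) = T²
P = 1179 (P = -4 + (⅐)*91² = -4 + (⅐)*8281 = -4 + 1183 = 1179)
P + 12672 = 1179 + 12672 = 13851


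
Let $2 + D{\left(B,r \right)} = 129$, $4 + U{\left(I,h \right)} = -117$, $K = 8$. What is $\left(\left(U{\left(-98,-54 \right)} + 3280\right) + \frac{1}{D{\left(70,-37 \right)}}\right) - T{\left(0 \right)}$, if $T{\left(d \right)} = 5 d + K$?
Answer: $\frac{400178}{127} \approx 3151.0$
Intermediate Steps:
$U{\left(I,h \right)} = -121$ ($U{\left(I,h \right)} = -4 - 117 = -121$)
$D{\left(B,r \right)} = 127$ ($D{\left(B,r \right)} = -2 + 129 = 127$)
$T{\left(d \right)} = 8 + 5 d$ ($T{\left(d \right)} = 5 d + 8 = 8 + 5 d$)
$\left(\left(U{\left(-98,-54 \right)} + 3280\right) + \frac{1}{D{\left(70,-37 \right)}}\right) - T{\left(0 \right)} = \left(\left(-121 + 3280\right) + \frac{1}{127}\right) - \left(8 + 5 \cdot 0\right) = \left(3159 + \frac{1}{127}\right) - \left(8 + 0\right) = \frac{401194}{127} - 8 = \frac{400178}{127}$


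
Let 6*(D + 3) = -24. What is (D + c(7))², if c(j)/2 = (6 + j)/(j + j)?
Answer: 1296/49 ≈ 26.449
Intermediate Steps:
D = -7 (D = -3 + (⅙)*(-24) = -3 - 4 = -7)
c(j) = (6 + j)/j (c(j) = 2*((6 + j)/(j + j)) = 2*((6 + j)/((2*j))) = 2*((6 + j)*(1/(2*j))) = 2*((6 + j)/(2*j)) = (6 + j)/j)
(D + c(7))² = (-7 + (6 + 7)/7)² = (-7 + (⅐)*13)² = (-7 + 13/7)² = (-36/7)² = 1296/49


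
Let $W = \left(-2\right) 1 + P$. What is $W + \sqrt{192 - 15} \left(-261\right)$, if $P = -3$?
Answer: $-5 - 261 \sqrt{177} \approx -3477.4$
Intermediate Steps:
$W = -5$ ($W = \left(-2\right) 1 - 3 = -2 - 3 = -5$)
$W + \sqrt{192 - 15} \left(-261\right) = -5 + \sqrt{192 - 15} \left(-261\right) = -5 + \sqrt{177} \left(-261\right) = -5 - 261 \sqrt{177}$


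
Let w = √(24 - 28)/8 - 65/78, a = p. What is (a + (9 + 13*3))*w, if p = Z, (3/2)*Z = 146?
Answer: -1090/9 + 109*I/3 ≈ -121.11 + 36.333*I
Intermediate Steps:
Z = 292/3 (Z = (⅔)*146 = 292/3 ≈ 97.333)
p = 292/3 ≈ 97.333
a = 292/3 ≈ 97.333
w = -⅚ + I/4 (w = √(-4)*(⅛) - 65*1/78 = (2*I)*(⅛) - ⅚ = I/4 - ⅚ = -⅚ + I/4 ≈ -0.83333 + 0.25*I)
(a + (9 + 13*3))*w = (292/3 + (9 + 13*3))*(-⅚ + I/4) = (292/3 + (9 + 39))*(-⅚ + I/4) = (292/3 + 48)*(-⅚ + I/4) = 436*(-⅚ + I/4)/3 = -1090/9 + 109*I/3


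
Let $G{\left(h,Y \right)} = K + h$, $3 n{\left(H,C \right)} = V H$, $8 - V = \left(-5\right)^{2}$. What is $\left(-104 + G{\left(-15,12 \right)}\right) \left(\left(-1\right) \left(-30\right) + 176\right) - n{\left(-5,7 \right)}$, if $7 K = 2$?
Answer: $- \frac{514153}{21} \approx -24483.0$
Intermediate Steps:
$V = -17$ ($V = 8 - \left(-5\right)^{2} = 8 - 25 = -17$)
$K = \frac{2}{7}$ ($K = \frac{1}{7} \cdot 2 = \frac{2}{7} \approx 0.28571$)
$n{\left(H,C \right)} = - \frac{17 H}{3}$ ($n{\left(H,C \right)} = \frac{\left(-17\right) H}{3} = - \frac{17 H}{3}$)
$G{\left(h,Y \right)} = \frac{2}{7} + h$
$\left(-104 + G{\left(-15,12 \right)}\right) \left(\left(-1\right) \left(-30\right) + 176\right) - n{\left(-5,7 \right)} = \left(-104 + \left(\frac{2}{7} - 15\right)\right) \left(\left(-1\right) \left(-30\right) + 176\right) - \left(- \frac{17}{3}\right) \left(-5\right) = \left(-104 - \frac{103}{7}\right) \left(30 + 176\right) - \frac{85}{3} = \left(- \frac{831}{7}\right) 206 - \frac{85}{3} = - \frac{171186}{7} - \frac{85}{3} = - \frac{514153}{21}$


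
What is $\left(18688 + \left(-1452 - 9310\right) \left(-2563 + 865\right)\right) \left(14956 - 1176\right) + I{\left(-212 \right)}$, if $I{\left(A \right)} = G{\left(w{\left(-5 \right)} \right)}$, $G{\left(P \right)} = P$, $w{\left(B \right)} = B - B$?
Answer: $252071531920$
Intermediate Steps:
$w{\left(B \right)} = 0$
$I{\left(A \right)} = 0$
$\left(18688 + \left(-1452 - 9310\right) \left(-2563 + 865\right)\right) \left(14956 - 1176\right) + I{\left(-212 \right)} = \left(18688 + \left(-1452 - 9310\right) \left(-2563 + 865\right)\right) \left(14956 - 1176\right) + 0 = \left(18688 - -18273876\right) 13780 + 0 = \left(18688 + 18273876\right) 13780 + 0 = 18292564 \cdot 13780 + 0 = 252071531920 + 0 = 252071531920$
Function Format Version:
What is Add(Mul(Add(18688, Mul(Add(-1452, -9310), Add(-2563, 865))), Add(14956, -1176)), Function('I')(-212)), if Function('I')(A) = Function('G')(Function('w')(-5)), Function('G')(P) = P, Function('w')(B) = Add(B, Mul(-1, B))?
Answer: 252071531920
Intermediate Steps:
Function('w')(B) = 0
Function('I')(A) = 0
Add(Mul(Add(18688, Mul(Add(-1452, -9310), Add(-2563, 865))), Add(14956, -1176)), Function('I')(-212)) = Add(Mul(Add(18688, Mul(Add(-1452, -9310), Add(-2563, 865))), Add(14956, -1176)), 0) = Add(Mul(Add(18688, Mul(-10762, -1698)), 13780), 0) = Add(Mul(Add(18688, 18273876), 13780), 0) = Add(Mul(18292564, 13780), 0) = Add(252071531920, 0) = 252071531920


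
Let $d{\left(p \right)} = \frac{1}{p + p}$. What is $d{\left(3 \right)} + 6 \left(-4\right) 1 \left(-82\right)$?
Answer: $\frac{11809}{6} \approx 1968.2$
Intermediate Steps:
$d{\left(p \right)} = \frac{1}{2 p}$
$d{\left(3 \right)} + 6 \left(-4\right) 1 \left(-82\right) = \frac{1}{2 \cdot 3} + 6 \left(-4\right) 1 \left(-82\right) = \frac{1}{2} \cdot \frac{1}{3} + \left(-24\right) 1 \left(-82\right) = \frac{1}{6} - -1968 = \frac{1}{6} + 1968 = \frac{11809}{6}$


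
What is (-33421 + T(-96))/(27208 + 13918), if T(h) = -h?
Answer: -33325/41126 ≈ -0.81031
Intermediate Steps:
(-33421 + T(-96))/(27208 + 13918) = (-33421 - 1*(-96))/(27208 + 13918) = (-33421 + 96)/41126 = -33325*1/41126 = -33325/41126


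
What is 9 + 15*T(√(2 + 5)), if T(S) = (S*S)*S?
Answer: 9 + 105*√7 ≈ 286.80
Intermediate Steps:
T(S) = S³ (T(S) = S²*S = S³)
9 + 15*T(√(2 + 5)) = 9 + 15*(√(2 + 5))³ = 9 + 15*(√7)³ = 9 + 15*(7*√7) = 9 + 105*√7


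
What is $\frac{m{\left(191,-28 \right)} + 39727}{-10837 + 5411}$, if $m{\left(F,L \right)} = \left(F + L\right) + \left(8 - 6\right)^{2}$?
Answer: $- \frac{19947}{2713} \approx -7.3524$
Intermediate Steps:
$m{\left(F,L \right)} = 4 + F + L$ ($m{\left(F,L \right)} = \left(F + L\right) + 2^{2} = \left(F + L\right) + 4 = 4 + F + L$)
$\frac{m{\left(191,-28 \right)} + 39727}{-10837 + 5411} = \frac{\left(4 + 191 - 28\right) + 39727}{-10837 + 5411} = \frac{167 + 39727}{-5426} = 39894 \left(- \frac{1}{5426}\right) = - \frac{19947}{2713}$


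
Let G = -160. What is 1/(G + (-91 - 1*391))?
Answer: -1/642 ≈ -0.0015576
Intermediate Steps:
1/(G + (-91 - 1*391)) = 1/(-160 + (-91 - 1*391)) = 1/(-160 + (-91 - 391)) = 1/(-160 - 482) = 1/(-642) = -1/642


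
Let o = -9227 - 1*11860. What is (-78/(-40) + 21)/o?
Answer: -17/15620 ≈ -0.0010883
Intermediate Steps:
o = -21087 (o = -9227 - 11860 = -21087)
(-78/(-40) + 21)/o = (-78/(-40) + 21)/(-21087) = (-78*(-1/40) + 21)*(-1/21087) = (39/20 + 21)*(-1/21087) = (459/20)*(-1/21087) = -17/15620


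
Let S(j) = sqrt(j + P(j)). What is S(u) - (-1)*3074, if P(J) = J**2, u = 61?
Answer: 3074 + sqrt(3782) ≈ 3135.5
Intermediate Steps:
S(j) = sqrt(j + j**2)
S(u) - (-1)*3074 = sqrt(61*(1 + 61)) - (-1)*3074 = sqrt(61*62) - 1*(-3074) = sqrt(3782) + 3074 = 3074 + sqrt(3782)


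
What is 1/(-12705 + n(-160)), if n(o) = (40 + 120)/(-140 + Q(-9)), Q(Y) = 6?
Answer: -67/851315 ≈ -7.8702e-5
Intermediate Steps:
n(o) = -80/67 (n(o) = (40 + 120)/(-140 + 6) = 160/(-134) = 160*(-1/134) = -80/67)
1/(-12705 + n(-160)) = 1/(-12705 - 80/67) = 1/(-851315/67) = -67/851315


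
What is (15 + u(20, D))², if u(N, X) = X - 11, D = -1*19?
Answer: 225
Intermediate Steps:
D = -19
u(N, X) = -11 + X
(15 + u(20, D))² = (15 + (-11 - 19))² = (15 - 30)² = (-15)² = 225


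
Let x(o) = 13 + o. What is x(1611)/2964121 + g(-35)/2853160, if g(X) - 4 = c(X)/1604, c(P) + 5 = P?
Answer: 931385538357/1695650850208180 ≈ 0.00054928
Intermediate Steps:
c(P) = -5 + P
g(X) = 6411/1604 + X/1604 (g(X) = 4 + (-5 + X)/1604 = 4 + (-5 + X)*(1/1604) = 4 + (-5/1604 + X/1604) = 6411/1604 + X/1604)
x(1611)/2964121 + g(-35)/2853160 = (13 + 1611)/2964121 + (6411/1604 + (1/1604)*(-35))/2853160 = 1624*(1/2964121) + (6411/1604 - 35/1604)*(1/2853160) = 1624/2964121 + (1594/401)*(1/2853160) = 1624/2964121 + 797/572058580 = 931385538357/1695650850208180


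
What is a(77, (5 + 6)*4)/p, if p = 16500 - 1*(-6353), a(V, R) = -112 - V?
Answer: -189/22853 ≈ -0.0082702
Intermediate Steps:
p = 22853 (p = 16500 + 6353 = 22853)
a(77, (5 + 6)*4)/p = (-112 - 1*77)/22853 = (-112 - 77)*(1/22853) = -189*1/22853 = -189/22853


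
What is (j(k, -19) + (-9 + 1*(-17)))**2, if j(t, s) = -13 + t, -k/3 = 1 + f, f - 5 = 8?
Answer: 6561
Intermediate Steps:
f = 13 (f = 5 + 8 = 13)
k = -42 (k = -3*(1 + 13) = -3*14 = -42)
(j(k, -19) + (-9 + 1*(-17)))**2 = ((-13 - 42) + (-9 + 1*(-17)))**2 = (-55 + (-9 - 17))**2 = (-55 - 26)**2 = (-81)**2 = 6561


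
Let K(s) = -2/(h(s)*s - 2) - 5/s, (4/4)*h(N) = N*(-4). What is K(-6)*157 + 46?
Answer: 78395/438 ≈ 178.98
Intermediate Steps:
h(N) = -4*N (h(N) = N*(-4) = -4*N)
K(s) = -5/s - 2/(-2 - 4*s**2) (K(s) = -2/((-4*s)*s - 2) - 5/s = -2/(-4*s**2 - 2) - 5/s = -2/(-2 - 4*s**2) - 5/s = -5/s - 2/(-2 - 4*s**2))
K(-6)*157 + 46 = ((-5 - 6 - 10*(-6)**2)/(-6 + 2*(-6)**3))*157 + 46 = ((-5 - 6 - 10*36)/(-6 + 2*(-216)))*157 + 46 = ((-5 - 6 - 360)/(-6 - 432))*157 + 46 = (-371/(-438))*157 + 46 = -1/438*(-371)*157 + 46 = (371/438)*157 + 46 = 58247/438 + 46 = 78395/438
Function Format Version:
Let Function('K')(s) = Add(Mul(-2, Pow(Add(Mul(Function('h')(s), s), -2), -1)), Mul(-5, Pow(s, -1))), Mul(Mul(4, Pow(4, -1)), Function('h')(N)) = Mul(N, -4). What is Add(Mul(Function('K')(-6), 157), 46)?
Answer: Rational(78395, 438) ≈ 178.98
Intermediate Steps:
Function('h')(N) = Mul(-4, N) (Function('h')(N) = Mul(N, -4) = Mul(-4, N))
Function('K')(s) = Add(Mul(-5, Pow(s, -1)), Mul(-2, Pow(Add(-2, Mul(-4, Pow(s, 2))), -1))) (Function('K')(s) = Add(Mul(-2, Pow(Add(Mul(Mul(-4, s), s), -2), -1)), Mul(-5, Pow(s, -1))) = Add(Mul(-2, Pow(Add(Mul(-4, Pow(s, 2)), -2), -1)), Mul(-5, Pow(s, -1))) = Add(Mul(-2, Pow(Add(-2, Mul(-4, Pow(s, 2))), -1)), Mul(-5, Pow(s, -1))) = Add(Mul(-5, Pow(s, -1)), Mul(-2, Pow(Add(-2, Mul(-4, Pow(s, 2))), -1))))
Add(Mul(Function('K')(-6), 157), 46) = Add(Mul(Mul(Pow(Add(-6, Mul(2, Pow(-6, 3))), -1), Add(-5, -6, Mul(-10, Pow(-6, 2)))), 157), 46) = Add(Mul(Mul(Pow(Add(-6, Mul(2, -216)), -1), Add(-5, -6, Mul(-10, 36))), 157), 46) = Add(Mul(Mul(Pow(Add(-6, -432), -1), Add(-5, -6, -360)), 157), 46) = Add(Mul(Mul(Pow(-438, -1), -371), 157), 46) = Add(Mul(Mul(Rational(-1, 438), -371), 157), 46) = Add(Mul(Rational(371, 438), 157), 46) = Add(Rational(58247, 438), 46) = Rational(78395, 438)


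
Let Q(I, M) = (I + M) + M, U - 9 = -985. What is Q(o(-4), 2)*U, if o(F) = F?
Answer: 0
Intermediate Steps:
U = -976 (U = 9 - 985 = -976)
Q(I, M) = I + 2*M
Q(o(-4), 2)*U = (-4 + 2*2)*(-976) = (-4 + 4)*(-976) = 0*(-976) = 0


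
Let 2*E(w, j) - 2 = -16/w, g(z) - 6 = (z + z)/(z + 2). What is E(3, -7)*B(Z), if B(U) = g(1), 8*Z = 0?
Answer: -100/9 ≈ -11.111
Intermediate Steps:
g(z) = 6 + 2*z/(2 + z) (g(z) = 6 + (z + z)/(z + 2) = 6 + (2*z)/(2 + z) = 6 + 2*z/(2 + z))
E(w, j) = 1 - 8/w (E(w, j) = 1 + (-16/w)/2 = 1 - 8/w)
Z = 0 (Z = (⅛)*0 = 0)
B(U) = 20/3 (B(U) = 4*(3 + 2*1)/(2 + 1) = 4*(3 + 2)/3 = 4*(⅓)*5 = 20/3)
E(3, -7)*B(Z) = ((-8 + 3)/3)*(20/3) = ((⅓)*(-5))*(20/3) = -5/3*20/3 = -100/9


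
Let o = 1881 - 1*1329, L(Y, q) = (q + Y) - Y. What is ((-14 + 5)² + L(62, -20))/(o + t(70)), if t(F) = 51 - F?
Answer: 61/533 ≈ 0.11445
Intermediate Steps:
L(Y, q) = q (L(Y, q) = (Y + q) - Y = q)
o = 552 (o = 1881 - 1329 = 552)
((-14 + 5)² + L(62, -20))/(o + t(70)) = ((-14 + 5)² - 20)/(552 + (51 - 1*70)) = ((-9)² - 20)/(552 + (51 - 70)) = (81 - 20)/(552 - 19) = 61/533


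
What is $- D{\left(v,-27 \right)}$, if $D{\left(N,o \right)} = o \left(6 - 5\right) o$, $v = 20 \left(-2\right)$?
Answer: $-729$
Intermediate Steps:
$v = -40$
$D{\left(N,o \right)} = o^{2}$ ($D{\left(N,o \right)} = o 1 o = o o = o^{2}$)
$- D{\left(v,-27 \right)} = - \left(-27\right)^{2} = \left(-1\right) 729 = -729$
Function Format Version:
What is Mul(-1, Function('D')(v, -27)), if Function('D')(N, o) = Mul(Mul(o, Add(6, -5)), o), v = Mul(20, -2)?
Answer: -729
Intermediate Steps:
v = -40
Function('D')(N, o) = Pow(o, 2) (Function('D')(N, o) = Mul(Mul(o, 1), o) = Mul(o, o) = Pow(o, 2))
Mul(-1, Function('D')(v, -27)) = Mul(-1, Pow(-27, 2)) = Mul(-1, 729) = -729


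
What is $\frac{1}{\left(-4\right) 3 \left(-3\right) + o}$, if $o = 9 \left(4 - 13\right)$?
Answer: $- \frac{1}{45} \approx -0.022222$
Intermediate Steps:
$o = -81$ ($o = 9 \left(-9\right) = -81$)
$\frac{1}{\left(-4\right) 3 \left(-3\right) + o} = \frac{1}{\left(-4\right) 3 \left(-3\right) - 81} = \frac{1}{\left(-12\right) \left(-3\right) - 81} = \frac{1}{36 - 81} = \frac{1}{-45} = - \frac{1}{45}$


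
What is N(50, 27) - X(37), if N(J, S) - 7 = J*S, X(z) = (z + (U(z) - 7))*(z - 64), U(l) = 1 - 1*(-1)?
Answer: 2221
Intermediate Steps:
U(l) = 2 (U(l) = 1 + 1 = 2)
X(z) = (-64 + z)*(-5 + z) (X(z) = (z + (2 - 7))*(z - 64) = (z - 5)*(-64 + z) = (-5 + z)*(-64 + z) = (-64 + z)*(-5 + z))
N(J, S) = 7 + J*S
N(50, 27) - X(37) = (7 + 50*27) - (320 + 37**2 - 69*37) = (7 + 1350) - (320 + 1369 - 2553) = 1357 - 1*(-864) = 1357 + 864 = 2221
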